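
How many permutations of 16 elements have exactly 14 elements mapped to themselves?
Choose the 14 fixed points C(16,14) = 120, derange the rest: !2 = Σ_{j=0}^{2} (-1)^j·2!/j! = 2 - 2 + 1 = 1. Product = 120 × 1 = 120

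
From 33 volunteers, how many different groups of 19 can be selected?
C(33,19) = 33!/(19!×14!) = 818809200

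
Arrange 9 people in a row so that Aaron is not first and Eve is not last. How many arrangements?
By inclusion-exclusion: 9! - 2×(9-1)! + (9-2)! = 362880 - 80640 + 5040 = 287280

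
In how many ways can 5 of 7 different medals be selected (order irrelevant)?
C(7,5) = 7!/(5!×2!) = 21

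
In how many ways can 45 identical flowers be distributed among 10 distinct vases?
C(45+10-1, 10-1) = C(54, 9) = 5317936260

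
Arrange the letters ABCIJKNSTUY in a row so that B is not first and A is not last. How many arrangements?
By inclusion-exclusion: 11! - 2×(11-1)! + (11-2)! = 39916800 - 7257600 + 362880 = 33022080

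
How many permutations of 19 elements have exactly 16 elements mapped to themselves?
Choose the 16 fixed points C(19,16) = 969, derange the rest: !3 = Σ_{j=0}^{3} (-1)^j·3!/j! = 6 - 6 + 3 - 1 = 2. Product = 969 × 2 = 1938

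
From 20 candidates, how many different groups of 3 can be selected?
C(20,3) = 20!/(3!×17!) = 1140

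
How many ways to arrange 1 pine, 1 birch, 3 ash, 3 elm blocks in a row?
8! / (1! × 1! × 3! × 3!) = 1120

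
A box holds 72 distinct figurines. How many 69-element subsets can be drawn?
C(72,69) = 72!/(69!×3!) = 59640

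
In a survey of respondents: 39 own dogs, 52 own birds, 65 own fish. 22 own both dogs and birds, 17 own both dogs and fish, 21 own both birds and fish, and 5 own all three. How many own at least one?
|A∪B∪C| = 39+52+65-22-17-21+5 = 101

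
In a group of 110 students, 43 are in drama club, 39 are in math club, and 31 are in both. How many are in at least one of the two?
|A∪B| = |A| + |B| - |A∩B| = 43 + 39 - 31 = 51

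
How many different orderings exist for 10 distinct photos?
10! = 3628800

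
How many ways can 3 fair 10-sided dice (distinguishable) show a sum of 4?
Coefficient of x^4 in (x + x² + ... + x^10)^3. By inclusion-exclusion on dice exceeding 10: Σ_j (-1)^j C(3,j)·C(4-1-10j, 2) = C(3,0)·C(3,2) = 1·3 = 3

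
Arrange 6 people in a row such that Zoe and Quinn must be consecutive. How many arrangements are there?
Treat the 2 as one block: (6-2+1)! × 2! = 120 × 2 = 240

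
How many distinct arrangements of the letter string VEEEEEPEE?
9! / (7! × 1! × 1!) = 72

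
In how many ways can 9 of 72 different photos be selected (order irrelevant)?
C(72,9) = 72!/(9!×63!) = 85113005120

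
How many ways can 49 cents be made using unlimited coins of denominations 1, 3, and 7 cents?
Coefficient of x^49 in 1/(1-x^1) · 1/(1-x^3) · 1/(1-x^7). Case on j = number of 7-cent coins (j = 0..7); remainder r = 49 - 7j is made from {1,3} in ⌊r/3⌋+1 ways. r = 49, 42, 35, 28, 21, 14, 7, 0 → 17 + 15 + 12 + 10 + 8 + 5 + 3 + 1 = 71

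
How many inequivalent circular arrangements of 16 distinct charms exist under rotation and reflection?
(16-1)!/2 = 1307674368000/2 = 653837184000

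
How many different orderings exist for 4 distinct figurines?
4! = 24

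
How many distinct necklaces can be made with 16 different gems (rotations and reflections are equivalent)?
(16-1)!/2 = 1307674368000/2 = 653837184000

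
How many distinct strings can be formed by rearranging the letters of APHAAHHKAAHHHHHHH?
17! / (1! × 1! × 5! × 10!) = 816816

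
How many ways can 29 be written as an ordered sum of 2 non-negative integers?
C(29+2-1, 2-1) = C(30, 1) = 30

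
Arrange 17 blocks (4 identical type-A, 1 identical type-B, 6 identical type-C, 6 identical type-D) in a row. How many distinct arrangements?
17! / (4! × 1! × 6! × 6!) = 28588560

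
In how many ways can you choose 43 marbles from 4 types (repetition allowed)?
C(43+4-1, 4-1) = C(46, 3) = 15180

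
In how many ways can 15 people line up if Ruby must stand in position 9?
Fix one position: (15-1)! = 87178291200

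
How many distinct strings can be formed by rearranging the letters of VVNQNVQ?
7! / (2! × 2! × 3!) = 210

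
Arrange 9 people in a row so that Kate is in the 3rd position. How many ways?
Fix one position: (9-1)! = 40320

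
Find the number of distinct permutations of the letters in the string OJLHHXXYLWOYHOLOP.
17! / (1! × 2! × 3! × 2! × 4! × 3! × 1! × 1!) = 102918816000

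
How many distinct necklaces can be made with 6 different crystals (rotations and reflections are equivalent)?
(6-1)!/2 = 120/2 = 60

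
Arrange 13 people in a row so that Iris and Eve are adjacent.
Treat as block: (13-1)! × 2! = 479001600 × 2 = 958003200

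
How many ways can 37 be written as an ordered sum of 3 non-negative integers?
C(37+3-1, 3-1) = C(39, 2) = 741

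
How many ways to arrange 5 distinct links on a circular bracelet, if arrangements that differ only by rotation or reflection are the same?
(5-1)!/2 = 24/2 = 12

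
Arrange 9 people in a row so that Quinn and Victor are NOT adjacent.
Total - adjacent = 9! - (9-1)!×2 = 362880 - 80640 = 282240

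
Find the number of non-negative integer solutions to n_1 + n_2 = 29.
C(29+2-1, 2-1) = C(30, 1) = 30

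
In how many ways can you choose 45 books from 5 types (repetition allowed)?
C(45+5-1, 5-1) = C(49, 4) = 211876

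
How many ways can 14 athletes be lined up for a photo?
14! = 87178291200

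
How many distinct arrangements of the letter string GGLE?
4! / (2! × 1! × 1!) = 12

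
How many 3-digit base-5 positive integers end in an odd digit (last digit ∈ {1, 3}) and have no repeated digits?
Last∈{1,3}. Last=0: 0. Last nonzero: 2×3×P(3,1) = 18. Total = 18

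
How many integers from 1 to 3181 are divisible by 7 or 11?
⌊3181/7⌋ + ⌊3181/11⌋ - ⌊3181/77⌋ = 454 + 289 - 41 = 702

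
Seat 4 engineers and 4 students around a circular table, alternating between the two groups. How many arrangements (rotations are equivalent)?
Fix one of the engineers: (4-1)! ways for the remaining engineers, × 4! ways for the students = 6 × 24 = 144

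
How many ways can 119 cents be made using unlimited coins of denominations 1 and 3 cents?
Coefficient of x^119 in 1/(1-x^1) · 1/(1-x^3). Use j coins of 3 for j = 0..⌊119/3⌋ = 39, the rest in 1s: 39 + 1 = 40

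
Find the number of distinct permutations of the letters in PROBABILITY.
11! / (1! × 1! × 1! × 2! × 1! × 2! × 1! × 1! × 1!) = 9979200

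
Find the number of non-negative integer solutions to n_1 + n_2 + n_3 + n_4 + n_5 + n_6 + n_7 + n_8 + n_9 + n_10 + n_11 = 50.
C(50+11-1, 11-1) = C(60, 10) = 75394027566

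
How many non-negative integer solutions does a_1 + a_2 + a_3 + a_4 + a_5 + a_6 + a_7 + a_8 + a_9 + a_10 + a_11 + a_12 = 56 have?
C(56+12-1, 12-1) = C(67, 11) = 1285063345176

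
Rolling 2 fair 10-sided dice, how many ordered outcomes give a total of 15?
Coefficient of x^15 in (x + x² + ... + x^10)^2. By inclusion-exclusion on dice exceeding 10: Σ_j (-1)^j C(2,j)·C(15-1-10j, 1) = C(2,0)·C(14,1) - C(2,1)·C(4,1) = 1·14 - 2·4 = 6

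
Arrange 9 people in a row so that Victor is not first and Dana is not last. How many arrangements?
By inclusion-exclusion: 9! - 2×(9-1)! + (9-2)! = 362880 - 80640 + 5040 = 287280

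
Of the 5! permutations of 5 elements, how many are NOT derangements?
Complement of the derangements. !5 = Σ_{j=0}^{5} (-1)^j·5!/j! = 120 - 120 + 60 - 20 + 5 - 1 = 44. 5! - !5 = 120 - 44 = 76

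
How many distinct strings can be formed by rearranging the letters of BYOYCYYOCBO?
11! / (2! × 3! × 2! × 4!) = 69300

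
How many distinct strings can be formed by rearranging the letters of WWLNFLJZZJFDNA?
14! / (2! × 1! × 2! × 2! × 2! × 2! × 1! × 2!) = 1362160800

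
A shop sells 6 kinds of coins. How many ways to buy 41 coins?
C(41+6-1, 6-1) = C(46, 5) = 1370754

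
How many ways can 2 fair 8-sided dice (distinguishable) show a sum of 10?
Coefficient of x^10 in (x + x² + ... + x^8)^2. By inclusion-exclusion on dice exceeding 8: Σ_j (-1)^j C(2,j)·C(10-1-8j, 1) = C(2,0)·C(9,1) - C(2,1)·C(1,1) = 1·9 - 2·1 = 7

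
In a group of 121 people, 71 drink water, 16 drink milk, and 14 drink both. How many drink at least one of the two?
|A∪B| = |A| + |B| - |A∩B| = 71 + 16 - 14 = 73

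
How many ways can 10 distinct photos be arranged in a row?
10! = 3628800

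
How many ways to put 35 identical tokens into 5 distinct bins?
C(35+5-1, 5-1) = C(39, 4) = 82251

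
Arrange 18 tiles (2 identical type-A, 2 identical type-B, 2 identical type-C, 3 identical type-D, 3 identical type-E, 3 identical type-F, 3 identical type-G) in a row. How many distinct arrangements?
18! / (2! × 2! × 2! × 3! × 3! × 3! × 3!) = 617512896000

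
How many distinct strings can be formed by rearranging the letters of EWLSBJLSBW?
10! / (2! × 2! × 2! × 1! × 1! × 2!) = 226800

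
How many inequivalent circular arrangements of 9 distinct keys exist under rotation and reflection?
(9-1)!/2 = 40320/2 = 20160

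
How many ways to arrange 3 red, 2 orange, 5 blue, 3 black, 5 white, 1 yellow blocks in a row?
19! / (3! × 2! × 5! × 3! × 5! × 1!) = 117327450240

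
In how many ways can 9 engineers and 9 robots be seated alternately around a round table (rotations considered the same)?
Fix one of the engineers: (9-1)! ways for the remaining engineers, × 9! ways for the robots = 40320 × 362880 = 14631321600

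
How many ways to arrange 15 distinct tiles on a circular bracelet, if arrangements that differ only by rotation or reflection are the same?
(15-1)!/2 = 87178291200/2 = 43589145600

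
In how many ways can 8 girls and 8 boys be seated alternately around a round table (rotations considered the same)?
Fix one of the girls: (8-1)! ways for the remaining girls, × 8! ways for the boys = 5040 × 40320 = 203212800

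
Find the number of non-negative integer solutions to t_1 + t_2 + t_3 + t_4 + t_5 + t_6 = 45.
C(45+6-1, 6-1) = C(50, 5) = 2118760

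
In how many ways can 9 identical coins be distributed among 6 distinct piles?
C(9+6-1, 6-1) = C(14, 5) = 2002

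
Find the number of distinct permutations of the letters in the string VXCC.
4! / (2! × 1! × 1!) = 12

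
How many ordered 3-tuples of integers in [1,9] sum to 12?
Coefficient of x^12 in (x + x² + ... + x^9)^3. By inclusion-exclusion on dice exceeding 9: Σ_j (-1)^j C(3,j)·C(12-1-9j, 2) = C(3,0)·C(11,2) - C(3,1)·C(2,2) = 1·55 - 3·1 = 52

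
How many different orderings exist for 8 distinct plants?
8! = 40320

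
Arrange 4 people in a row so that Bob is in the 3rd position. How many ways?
Fix one position: (4-1)! = 6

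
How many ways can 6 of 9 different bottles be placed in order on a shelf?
P(9,6) = 9!/(9-6)! = 60480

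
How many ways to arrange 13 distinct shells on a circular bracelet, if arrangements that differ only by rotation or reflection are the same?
(13-1)!/2 = 479001600/2 = 239500800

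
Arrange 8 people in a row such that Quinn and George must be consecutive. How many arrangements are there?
Treat the 2 as one block: (8-2+1)! × 2! = 5040 × 2 = 10080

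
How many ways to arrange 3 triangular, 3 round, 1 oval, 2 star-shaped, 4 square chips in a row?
13! / (3! × 3! × 1! × 2! × 4!) = 3603600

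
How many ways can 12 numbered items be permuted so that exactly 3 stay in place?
Choose the 3 fixed points C(12,3) = 220, derange the rest: !9 = Σ_{j=0}^{9} (-1)^j·9!/j! = 362880 - 362880 + 181440 - 60480 + 15120 - 3024 + 504 - 72 + 9 - 1 = 133496. Product = 220 × 133496 = 29369120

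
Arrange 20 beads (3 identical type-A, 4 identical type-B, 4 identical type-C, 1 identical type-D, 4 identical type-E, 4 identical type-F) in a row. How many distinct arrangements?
20! / (3! × 4! × 4! × 1! × 4! × 4!) = 1222160940000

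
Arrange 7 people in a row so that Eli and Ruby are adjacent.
Treat as block: (7-1)! × 2! = 720 × 2 = 1440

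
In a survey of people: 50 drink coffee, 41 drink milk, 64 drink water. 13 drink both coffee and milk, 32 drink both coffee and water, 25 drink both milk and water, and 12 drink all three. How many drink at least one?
|A∪B∪C| = 50+41+64-13-32-25+12 = 97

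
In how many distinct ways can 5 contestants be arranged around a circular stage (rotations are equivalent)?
Circular: fix one position, arrange the rest. (5-1)! = 24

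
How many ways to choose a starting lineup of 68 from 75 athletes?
C(75,68) = 75!/(68!×7!) = 1984829850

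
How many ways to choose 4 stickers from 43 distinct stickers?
C(43,4) = 43!/(4!×39!) = 123410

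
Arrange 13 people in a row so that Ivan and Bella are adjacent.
Treat as block: (13-1)! × 2! = 479001600 × 2 = 958003200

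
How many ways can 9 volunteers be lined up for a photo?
9! = 362880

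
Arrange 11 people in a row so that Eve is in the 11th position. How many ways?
Fix one position: (11-1)! = 3628800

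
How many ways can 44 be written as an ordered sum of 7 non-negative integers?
C(44+7-1, 7-1) = C(50, 6) = 15890700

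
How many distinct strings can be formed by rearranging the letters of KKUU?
4! / (2! × 2!) = 6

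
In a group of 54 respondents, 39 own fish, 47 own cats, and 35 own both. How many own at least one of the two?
|A∪B| = |A| + |B| - |A∩B| = 39 + 47 - 35 = 51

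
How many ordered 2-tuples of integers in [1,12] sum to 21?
Coefficient of x^21 in (x + x² + ... + x^12)^2. By inclusion-exclusion on dice exceeding 12: Σ_j (-1)^j C(2,j)·C(21-1-12j, 1) = C(2,0)·C(20,1) - C(2,1)·C(8,1) = 1·20 - 2·8 = 4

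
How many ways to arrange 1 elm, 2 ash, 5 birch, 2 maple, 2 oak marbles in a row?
12! / (1! × 2! × 5! × 2! × 2!) = 498960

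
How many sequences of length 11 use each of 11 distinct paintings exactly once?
11! = 39916800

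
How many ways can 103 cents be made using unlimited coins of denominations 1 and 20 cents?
Coefficient of x^103 in 1/(1-x^1) · 1/(1-x^20). Use j coins of 20 for j = 0..⌊103/20⌋ = 5, the rest in 1s: 5 + 1 = 6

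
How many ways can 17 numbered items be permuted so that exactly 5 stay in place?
Choose the 5 fixed points C(17,5) = 6188, derange the rest: !12 = Σ_{j=0}^{12} (-1)^j·12!/j! = 479001600 - 479001600 + 239500800 - 79833600 + 19958400 - 3991680 + 665280 - 95040 + 11880 - 1320 + 132 - 12 + 1 = 176214841. Product = 6188 × 176214841 = 1090417436108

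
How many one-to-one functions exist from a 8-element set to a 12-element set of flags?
P(12,8) = 12!/(12-8)! = 19958400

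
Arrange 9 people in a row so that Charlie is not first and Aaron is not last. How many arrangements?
By inclusion-exclusion: 9! - 2×(9-1)! + (9-2)! = 362880 - 80640 + 5040 = 287280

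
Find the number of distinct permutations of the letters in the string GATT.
4! / (1! × 2! × 1!) = 12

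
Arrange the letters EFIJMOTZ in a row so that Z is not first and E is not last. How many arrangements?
By inclusion-exclusion: 8! - 2×(8-1)! + (8-2)! = 40320 - 10080 + 720 = 30960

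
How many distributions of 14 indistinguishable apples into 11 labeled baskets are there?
C(14+11-1, 11-1) = C(24, 10) = 1961256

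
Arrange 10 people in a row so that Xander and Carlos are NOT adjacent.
Total - adjacent = 10! - (10-1)!×2 = 3628800 - 725760 = 2903040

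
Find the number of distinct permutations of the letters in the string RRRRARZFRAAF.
12! / (2! × 3! × 1! × 6!) = 55440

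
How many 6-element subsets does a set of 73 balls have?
C(73,6) = 73!/(6!×67!) = 170230452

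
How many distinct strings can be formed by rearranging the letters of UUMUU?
5! / (1! × 4!) = 5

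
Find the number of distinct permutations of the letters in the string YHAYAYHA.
8! / (3! × 3! × 2!) = 560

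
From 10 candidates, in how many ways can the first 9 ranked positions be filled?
P(10,9) = 10!/(10-9)! = 3628800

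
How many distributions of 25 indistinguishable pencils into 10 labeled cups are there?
C(25+10-1, 10-1) = C(34, 9) = 52451256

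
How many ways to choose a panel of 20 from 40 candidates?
C(40,20) = 40!/(20!×20!) = 137846528820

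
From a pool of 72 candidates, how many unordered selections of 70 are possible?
C(72,70) = 72!/(70!×2!) = 2556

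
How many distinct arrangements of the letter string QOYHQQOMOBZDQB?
14! / (3! × 1! × 1! × 2! × 1! × 4! × 1! × 1!) = 302702400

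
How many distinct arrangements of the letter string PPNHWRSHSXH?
11! / (2! × 2! × 3! × 1! × 1! × 1! × 1!) = 1663200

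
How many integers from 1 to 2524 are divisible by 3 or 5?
⌊2524/3⌋ + ⌊2524/5⌋ - ⌊2524/15⌋ = 841 + 504 - 168 = 1177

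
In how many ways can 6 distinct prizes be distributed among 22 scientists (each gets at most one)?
P(22,6) = 22!/(22-6)! = 53721360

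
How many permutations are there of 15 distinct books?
15! = 1307674368000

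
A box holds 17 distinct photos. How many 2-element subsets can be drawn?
C(17,2) = 17!/(2!×15!) = 136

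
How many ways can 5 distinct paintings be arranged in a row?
5! = 120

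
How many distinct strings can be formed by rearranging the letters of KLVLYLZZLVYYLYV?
15! / (5! × 3! × 4! × 2! × 1!) = 37837800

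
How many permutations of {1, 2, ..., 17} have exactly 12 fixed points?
Choose the 12 fixed points C(17,12) = 6188, derange the rest: !5 = Σ_{j=0}^{5} (-1)^j·5!/j! = 120 - 120 + 60 - 20 + 5 - 1 = 44. Product = 6188 × 44 = 272272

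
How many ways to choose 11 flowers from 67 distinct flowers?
C(67,11) = 67!/(11!×56!) = 1285063345176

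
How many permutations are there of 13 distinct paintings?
13! = 6227020800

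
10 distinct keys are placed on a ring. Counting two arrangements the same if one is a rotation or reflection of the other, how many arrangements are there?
(10-1)!/2 = 362880/2 = 181440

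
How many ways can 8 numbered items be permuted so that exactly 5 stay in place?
Choose the 5 fixed points C(8,5) = 56, derange the rest: !3 = Σ_{j=0}^{3} (-1)^j·3!/j! = 6 - 6 + 3 - 1 = 2. Product = 56 × 2 = 112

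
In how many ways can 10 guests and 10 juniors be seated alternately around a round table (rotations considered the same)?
Fix one of the guests: (10-1)! ways for the remaining guests, × 10! ways for the juniors = 362880 × 3628800 = 1316818944000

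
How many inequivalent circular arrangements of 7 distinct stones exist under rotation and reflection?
(7-1)!/2 = 720/2 = 360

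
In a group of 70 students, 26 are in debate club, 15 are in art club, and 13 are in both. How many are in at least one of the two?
|A∪B| = |A| + |B| - |A∩B| = 26 + 15 - 13 = 28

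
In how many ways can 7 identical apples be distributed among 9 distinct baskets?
C(7+9-1, 9-1) = C(15, 8) = 6435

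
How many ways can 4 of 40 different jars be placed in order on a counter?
P(40,4) = 40!/(40-4)! = 2193360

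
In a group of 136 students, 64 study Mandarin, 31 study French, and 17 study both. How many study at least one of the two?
|A∪B| = |A| + |B| - |A∩B| = 64 + 31 - 17 = 78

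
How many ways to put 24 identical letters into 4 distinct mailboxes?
C(24+4-1, 4-1) = C(27, 3) = 2925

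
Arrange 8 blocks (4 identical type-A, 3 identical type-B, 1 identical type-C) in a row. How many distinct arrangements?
8! / (4! × 3! × 1!) = 280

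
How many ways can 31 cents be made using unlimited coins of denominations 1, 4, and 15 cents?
Coefficient of x^31 in 1/(1-x^1) · 1/(1-x^4) · 1/(1-x^15). Case on j = number of 15-cent coins (j = 0..2); remainder r = 31 - 15j is made from {1,4} in ⌊r/4⌋+1 ways. r = 31, 16, 1 → 8 + 5 + 1 = 14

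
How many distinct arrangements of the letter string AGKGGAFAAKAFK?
13! / (2! × 5! × 3! × 3!) = 720720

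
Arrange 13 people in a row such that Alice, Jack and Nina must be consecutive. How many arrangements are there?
Treat the 3 as one block: (13-3+1)! × 3! = 39916800 × 6 = 239500800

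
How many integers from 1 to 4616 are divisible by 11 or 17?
⌊4616/11⌋ + ⌊4616/17⌋ - ⌊4616/187⌋ = 419 + 271 - 24 = 666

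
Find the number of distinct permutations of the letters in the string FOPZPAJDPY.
10! / (1! × 1! × 1! × 3! × 1! × 1! × 1! × 1!) = 604800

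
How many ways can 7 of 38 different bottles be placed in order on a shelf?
P(38,7) = 38!/(38-7)! = 63606090240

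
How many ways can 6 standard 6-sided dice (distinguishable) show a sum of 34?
Coefficient of x^34 in (x + x² + ... + x^6)^6. By inclusion-exclusion on dice exceeding 6: Σ_j (-1)^j C(6,j)·C(34-1-6j, 5) = C(6,0)·C(33,5) - C(6,1)·C(27,5) + C(6,2)·C(21,5) - C(6,3)·C(15,5) + C(6,4)·C(9,5) = 1·237336 - 6·80730 + 15·20349 - 20·3003 + 15·126 = 21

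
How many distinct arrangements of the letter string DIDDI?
5! / (3! × 2!) = 10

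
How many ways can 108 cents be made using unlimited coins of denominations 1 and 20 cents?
Coefficient of x^108 in 1/(1-x^1) · 1/(1-x^20). Use j coins of 20 for j = 0..⌊108/20⌋ = 5, the rest in 1s: 5 + 1 = 6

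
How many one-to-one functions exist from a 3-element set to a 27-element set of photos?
P(27,3) = 27!/(27-3)! = 17550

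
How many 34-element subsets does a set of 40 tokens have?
C(40,34) = 40!/(34!×6!) = 3838380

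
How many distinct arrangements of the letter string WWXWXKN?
7! / (3! × 1! × 2! × 1!) = 420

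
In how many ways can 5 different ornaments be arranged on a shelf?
5! = 120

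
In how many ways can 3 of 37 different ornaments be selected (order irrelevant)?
C(37,3) = 37!/(3!×34!) = 7770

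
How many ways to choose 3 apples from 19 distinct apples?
C(19,3) = 19!/(3!×16!) = 969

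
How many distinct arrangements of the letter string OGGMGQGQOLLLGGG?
15! / (2! × 3! × 1! × 2! × 7!) = 10810800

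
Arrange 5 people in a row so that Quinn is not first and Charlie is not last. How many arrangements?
By inclusion-exclusion: 5! - 2×(5-1)! + (5-2)! = 120 - 48 + 6 = 78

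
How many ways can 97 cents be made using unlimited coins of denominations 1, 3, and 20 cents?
Coefficient of x^97 in 1/(1-x^1) · 1/(1-x^3) · 1/(1-x^20). Case on j = number of 20-cent coins (j = 0..4); remainder r = 97 - 20j is made from {1,3} in ⌊r/3⌋+1 ways. r = 97, 77, 57, 37, 17 → 33 + 26 + 20 + 13 + 6 = 98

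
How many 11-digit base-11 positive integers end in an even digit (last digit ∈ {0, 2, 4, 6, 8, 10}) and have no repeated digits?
Last∈{0,2,4,6,8,10}. Last=0: 3628800. Last nonzero: 5×9×P(9,9) = 16329600. Total = 19958400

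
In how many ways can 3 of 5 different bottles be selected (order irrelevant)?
C(5,3) = 5!/(3!×2!) = 10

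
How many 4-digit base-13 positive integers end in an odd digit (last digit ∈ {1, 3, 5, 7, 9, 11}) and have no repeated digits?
Last∈{1,3,5,7,9,11}. Last=0: 0. Last nonzero: 6×11×P(11,2) = 7260. Total = 7260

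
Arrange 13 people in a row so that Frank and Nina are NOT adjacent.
Total - adjacent = 13! - (13-1)!×2 = 6227020800 - 958003200 = 5269017600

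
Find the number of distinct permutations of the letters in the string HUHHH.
5! / (1! × 4!) = 5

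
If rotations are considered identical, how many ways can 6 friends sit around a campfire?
Circular: fix one position, arrange the rest. (6-1)! = 120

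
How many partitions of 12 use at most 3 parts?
By conjugation, equals partitions of 12 into parts ≤ 3. Let r_j(i) = number of partitions of i into parts ≤ j, for i = 0..12. r_1(i) = 1 for all i; r_j(i) = r_{j-1}(i) + r_j(i-j). Rows j = 2..3: ≤2: 1 1 2 2 3 3 4 4 5 5 6 6 7; ≤3: 1 1 2 3 4 5 7 8 10 12 14 16 19. r_3(12) = 19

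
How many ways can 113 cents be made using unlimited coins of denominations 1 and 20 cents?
Coefficient of x^113 in 1/(1-x^1) · 1/(1-x^20). Use j coins of 20 for j = 0..⌊113/20⌋ = 5, the rest in 1s: 5 + 1 = 6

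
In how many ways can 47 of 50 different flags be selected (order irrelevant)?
C(50,47) = 50!/(47!×3!) = 19600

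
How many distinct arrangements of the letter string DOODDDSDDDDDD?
13! / (2! × 1! × 10!) = 858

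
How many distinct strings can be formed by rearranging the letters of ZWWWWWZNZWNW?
12! / (3! × 7! × 2!) = 7920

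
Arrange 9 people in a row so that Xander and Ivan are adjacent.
Treat as block: (9-1)! × 2! = 40320 × 2 = 80640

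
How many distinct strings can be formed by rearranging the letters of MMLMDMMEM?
9! / (6! × 1! × 1! × 1!) = 504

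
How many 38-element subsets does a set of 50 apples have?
C(50,38) = 50!/(38!×12!) = 121399651100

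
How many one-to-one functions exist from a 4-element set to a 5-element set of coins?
P(5,4) = 5!/(5-4)! = 120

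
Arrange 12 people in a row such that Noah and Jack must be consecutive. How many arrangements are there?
Treat the 2 as one block: (12-2+1)! × 2! = 39916800 × 2 = 79833600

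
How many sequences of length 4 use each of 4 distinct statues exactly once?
4! = 24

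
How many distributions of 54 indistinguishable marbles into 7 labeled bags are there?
C(54+7-1, 7-1) = C(60, 6) = 50063860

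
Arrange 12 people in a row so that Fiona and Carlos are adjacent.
Treat as block: (12-1)! × 2! = 39916800 × 2 = 79833600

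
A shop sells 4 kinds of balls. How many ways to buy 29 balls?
C(29+4-1, 4-1) = C(32, 3) = 4960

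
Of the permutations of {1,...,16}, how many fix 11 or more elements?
Exactly j fixed points: C(16,j)·!(16-j); sum over j ≥ 11 (derangement numbers via !m = (m-1)·(!(m-1) + !(m-2)): !0..!5 = 1, 0, 1, 2, 9, 44). Σ_{j=11}^{16} C(16,j)·!(16-j) = C(16,11)·!5 + C(16,12)·!4 + C(16,13)·!3 + C(16,14)·!2 + C(16,15)·!1 + C(16,16)·!0 = 4368·44 + 1820·9 + 560·2 + 120·1 + 16·0 + 1·1 = 209813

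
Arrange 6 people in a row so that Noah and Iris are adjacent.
Treat as block: (6-1)! × 2! = 120 × 2 = 240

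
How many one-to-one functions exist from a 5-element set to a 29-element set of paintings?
P(29,5) = 29!/(29-5)! = 14250600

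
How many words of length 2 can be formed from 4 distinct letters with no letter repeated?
P(4,2) = 4!/(4-2)! = 12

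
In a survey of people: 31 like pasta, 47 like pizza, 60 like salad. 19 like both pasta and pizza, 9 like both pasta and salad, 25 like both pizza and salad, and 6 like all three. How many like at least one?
|A∪B∪C| = 31+47+60-19-9-25+6 = 91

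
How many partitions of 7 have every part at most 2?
Let r_j(i) = number of partitions of i into parts ≤ j, for i = 0..7. r_1(i) = 1 for all i; r_j(i) = r_{j-1}(i) + r_j(i-j). Rows j = 2..2: ≤2: 1 1 2 2 3 3 4 4. r_2(7) = 4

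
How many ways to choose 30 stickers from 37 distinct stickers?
C(37,30) = 37!/(30!×7!) = 10295472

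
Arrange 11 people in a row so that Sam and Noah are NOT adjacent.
Total - adjacent = 11! - (11-1)!×2 = 39916800 - 7257600 = 32659200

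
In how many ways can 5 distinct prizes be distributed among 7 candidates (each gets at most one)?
P(7,5) = 7!/(7-5)! = 2520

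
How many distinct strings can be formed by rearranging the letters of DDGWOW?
6! / (1! × 1! × 2! × 2!) = 180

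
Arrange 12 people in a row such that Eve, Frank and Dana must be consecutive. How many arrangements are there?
Treat the 3 as one block: (12-3+1)! × 3! = 3628800 × 6 = 21772800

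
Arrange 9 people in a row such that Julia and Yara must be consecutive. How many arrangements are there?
Treat the 2 as one block: (9-2+1)! × 2! = 40320 × 2 = 80640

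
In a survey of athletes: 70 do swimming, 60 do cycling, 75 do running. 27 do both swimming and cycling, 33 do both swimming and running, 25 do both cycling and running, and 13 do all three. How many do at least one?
|A∪B∪C| = 70+60+75-27-33-25+13 = 133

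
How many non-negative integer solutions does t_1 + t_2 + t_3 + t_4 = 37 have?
C(37+4-1, 4-1) = C(40, 3) = 9880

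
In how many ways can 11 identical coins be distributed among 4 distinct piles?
C(11+4-1, 4-1) = C(14, 3) = 364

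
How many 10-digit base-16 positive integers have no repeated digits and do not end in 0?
Last digit: 15 nonzero choices. First digit: 14 (nonzero, ≠last). Middle 8: P(14,8) = 121080960. Total = 25427001600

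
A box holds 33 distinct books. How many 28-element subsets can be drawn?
C(33,28) = 33!/(28!×5!) = 237336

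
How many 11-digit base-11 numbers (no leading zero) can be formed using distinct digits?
First digit: 10 choices (nonzero). Then descending: 10 × 10 × 9 × 8 × 7 × 6 × 5 × 4 × 3 × 2 × 1 = 36288000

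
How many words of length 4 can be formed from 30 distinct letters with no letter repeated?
P(30,4) = 30!/(30-4)! = 657720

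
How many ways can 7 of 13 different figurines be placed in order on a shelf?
P(13,7) = 13!/(13-7)! = 8648640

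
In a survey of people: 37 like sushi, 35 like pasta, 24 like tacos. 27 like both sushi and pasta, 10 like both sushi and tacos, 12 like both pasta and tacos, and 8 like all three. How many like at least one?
|A∪B∪C| = 37+35+24-27-10-12+8 = 55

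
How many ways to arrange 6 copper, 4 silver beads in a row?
10! / (6! × 4!) = 210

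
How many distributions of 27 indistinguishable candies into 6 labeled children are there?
C(27+6-1, 6-1) = C(32, 5) = 201376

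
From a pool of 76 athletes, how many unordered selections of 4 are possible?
C(76,4) = 76!/(4!×72!) = 1282975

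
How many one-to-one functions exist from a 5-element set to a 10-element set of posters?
P(10,5) = 10!/(10-5)! = 30240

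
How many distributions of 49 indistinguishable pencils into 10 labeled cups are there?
C(49+10-1, 10-1) = C(58, 9) = 10648873950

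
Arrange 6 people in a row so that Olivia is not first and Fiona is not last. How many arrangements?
By inclusion-exclusion: 6! - 2×(6-1)! + (6-2)! = 720 - 240 + 24 = 504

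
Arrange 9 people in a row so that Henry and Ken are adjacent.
Treat as block: (9-1)! × 2! = 40320 × 2 = 80640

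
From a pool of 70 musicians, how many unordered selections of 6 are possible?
C(70,6) = 70!/(6!×64!) = 131115985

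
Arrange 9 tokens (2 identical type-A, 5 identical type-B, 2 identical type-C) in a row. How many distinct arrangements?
9! / (2! × 5! × 2!) = 756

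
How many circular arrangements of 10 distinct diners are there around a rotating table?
Circular: fix one position, arrange the rest. (10-1)! = 362880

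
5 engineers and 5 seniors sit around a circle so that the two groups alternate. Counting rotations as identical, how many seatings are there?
Fix one of the engineers: (5-1)! ways for the remaining engineers, × 5! ways for the seniors = 24 × 120 = 2880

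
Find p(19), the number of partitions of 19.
Pentagonal recurrence p(n) = p(n-1) + p(n-2) - p(n-5) - p(n-7) + p(n-12) + p(n-15) - ... gives p(0..18) = 1, 1, 2, 3, 5, 7, 11, 15, 22, 30, 42, 56, 77, 101, 135, 176, 231, 297, 385. p(19) = p(18) + p(17) - p(14) - p(12) + p(7) + p(4) = 385 + 297 - 135 - 77 + 15 + 5 = 490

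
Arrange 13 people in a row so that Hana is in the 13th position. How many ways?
Fix one position: (13-1)! = 479001600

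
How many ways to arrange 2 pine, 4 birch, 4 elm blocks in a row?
10! / (2! × 4! × 4!) = 3150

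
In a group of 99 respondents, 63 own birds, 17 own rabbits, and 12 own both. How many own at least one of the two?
|A∪B| = |A| + |B| - |A∩B| = 63 + 17 - 12 = 68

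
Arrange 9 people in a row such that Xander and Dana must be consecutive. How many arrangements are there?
Treat the 2 as one block: (9-2+1)! × 2! = 40320 × 2 = 80640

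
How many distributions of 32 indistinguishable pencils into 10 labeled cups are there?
C(32+10-1, 10-1) = C(41, 9) = 350343565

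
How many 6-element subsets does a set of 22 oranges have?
C(22,6) = 22!/(6!×16!) = 74613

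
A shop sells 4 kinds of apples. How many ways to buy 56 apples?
C(56+4-1, 4-1) = C(59, 3) = 32509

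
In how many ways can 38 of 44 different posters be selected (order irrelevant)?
C(44,38) = 44!/(38!×6!) = 7059052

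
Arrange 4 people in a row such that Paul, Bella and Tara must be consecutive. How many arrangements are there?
Treat the 3 as one block: (4-3+1)! × 3! = 2 × 6 = 12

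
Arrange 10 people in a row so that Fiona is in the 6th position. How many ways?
Fix one position: (10-1)! = 362880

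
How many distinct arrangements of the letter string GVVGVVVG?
8! / (3! × 5!) = 56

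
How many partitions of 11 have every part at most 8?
Let r_j(i) = number of partitions of i into parts ≤ j, for i = 0..11. r_1(i) = 1 for all i; r_j(i) = r_{j-1}(i) + r_j(i-j). Rows j = 2..8: ≤2: 1 1 2 2 3 3 4 4 5 5 6 6; ≤3: 1 1 2 3 4 5 7 8 10 12 14 16; ≤4: 1 1 2 3 5 6 9 11 15 18 23 27; ≤5: 1 1 2 3 5 7 10 13 18 23 30 37; ≤6: 1 1 2 3 5 7 11 14 20 26 35 44; ≤7: 1 1 2 3 5 7 11 15 21 28 38 49; ≤8: 1 1 2 3 5 7 11 15 22 29 40 52. r_8(11) = 52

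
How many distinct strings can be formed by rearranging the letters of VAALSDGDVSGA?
12! / (1! × 3! × 2! × 2! × 2! × 2!) = 4989600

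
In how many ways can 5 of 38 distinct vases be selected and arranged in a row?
P(38,5) = 38!/(38-5)! = 60233040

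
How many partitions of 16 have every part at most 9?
Let r_j(i) = number of partitions of i into parts ≤ j, for i = 0..16. r_1(i) = 1 for all i; r_j(i) = r_{j-1}(i) + r_j(i-j). Rows j = 2..9: ≤2: 1 1 2 2 3 3 4 4 5 5 6 6 7 7 8 8 9; ≤3: 1 1 2 3 4 5 7 8 10 12 14 16 19 21 24 27 30; ≤4: 1 1 2 3 5 6 9 11 15 18 23 27 34 39 47 54 64; ≤5: 1 1 2 3 5 7 10 13 18 23 30 37 47 57 70 84 101; ≤6: 1 1 2 3 5 7 11 14 20 26 35 44 58 71 90 110 136; ≤7: 1 1 2 3 5 7 11 15 21 28 38 49 65 82 105 131 164; ≤8: 1 1 2 3 5 7 11 15 22 29 40 52 70 89 116 146 186; ≤9: 1 1 2 3 5 7 11 15 22 30 41 54 73 94 123 157 201. r_9(16) = 201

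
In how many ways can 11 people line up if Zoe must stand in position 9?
Fix one position: (11-1)! = 3628800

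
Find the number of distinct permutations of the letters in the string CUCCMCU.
7! / (1! × 2! × 4!) = 105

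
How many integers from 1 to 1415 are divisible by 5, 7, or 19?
⌊1415/5⌋+⌊1415/7⌋+⌊1415/19⌋ - ⌊1415/35⌋-⌊1415/95⌋-⌊1415/133⌋ + ⌊1415/665⌋ = 283+202+74 - 40-14-10 + 2 = 497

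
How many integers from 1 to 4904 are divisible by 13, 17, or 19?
⌊4904/13⌋+⌊4904/17⌋+⌊4904/19⌋ - ⌊4904/221⌋-⌊4904/247⌋-⌊4904/323⌋ + ⌊4904/4199⌋ = 377+288+258 - 22-19-15 + 1 = 868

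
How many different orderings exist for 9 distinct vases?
9! = 362880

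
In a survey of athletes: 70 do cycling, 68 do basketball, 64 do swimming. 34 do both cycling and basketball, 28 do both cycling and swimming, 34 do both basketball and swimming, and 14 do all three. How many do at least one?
|A∪B∪C| = 70+68+64-34-28-34+14 = 120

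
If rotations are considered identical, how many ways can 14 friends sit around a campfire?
Circular: fix one position, arrange the rest. (14-1)! = 6227020800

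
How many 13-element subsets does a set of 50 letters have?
C(50,13) = 50!/(13!×37!) = 354860518600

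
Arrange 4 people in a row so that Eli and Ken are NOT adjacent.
Total - adjacent = 4! - (4-1)!×2 = 24 - 12 = 12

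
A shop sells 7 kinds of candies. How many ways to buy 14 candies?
C(14+7-1, 7-1) = C(20, 6) = 38760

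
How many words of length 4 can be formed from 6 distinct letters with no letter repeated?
P(6,4) = 6!/(6-4)! = 360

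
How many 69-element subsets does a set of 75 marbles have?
C(75,69) = 75!/(69!×6!) = 201359550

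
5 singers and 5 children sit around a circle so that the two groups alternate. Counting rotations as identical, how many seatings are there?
Fix one of the singers: (5-1)! ways for the remaining singers, × 5! ways for the children = 24 × 120 = 2880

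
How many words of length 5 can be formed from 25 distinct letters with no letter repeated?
P(25,5) = 25!/(25-5)! = 6375600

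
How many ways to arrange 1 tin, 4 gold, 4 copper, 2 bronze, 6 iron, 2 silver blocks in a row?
19! / (1! × 4! × 4! × 2! × 6! × 2!) = 73329656400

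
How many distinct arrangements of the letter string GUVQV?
5! / (1! × 1! × 1! × 2!) = 60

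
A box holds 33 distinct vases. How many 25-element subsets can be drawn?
C(33,25) = 33!/(25!×8!) = 13884156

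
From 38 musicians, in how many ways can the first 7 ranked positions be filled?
P(38,7) = 38!/(38-7)! = 63606090240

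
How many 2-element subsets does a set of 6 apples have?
C(6,2) = 6!/(2!×4!) = 15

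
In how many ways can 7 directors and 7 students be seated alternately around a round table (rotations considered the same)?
Fix one of the directors: (7-1)! ways for the remaining directors, × 7! ways for the students = 720 × 5040 = 3628800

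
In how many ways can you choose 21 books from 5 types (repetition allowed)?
C(21+5-1, 5-1) = C(25, 4) = 12650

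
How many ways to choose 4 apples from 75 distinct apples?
C(75,4) = 75!/(4!×71!) = 1215450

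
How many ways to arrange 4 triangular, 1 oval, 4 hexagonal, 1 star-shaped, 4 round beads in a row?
14! / (4! × 1! × 4! × 1! × 4!) = 6306300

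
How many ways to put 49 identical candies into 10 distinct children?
C(49+10-1, 10-1) = C(58, 9) = 10648873950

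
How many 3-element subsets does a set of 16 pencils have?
C(16,3) = 16!/(3!×13!) = 560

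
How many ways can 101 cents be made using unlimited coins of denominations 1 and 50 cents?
Coefficient of x^101 in 1/(1-x^1) · 1/(1-x^50). Use j coins of 50 for j = 0..⌊101/50⌋ = 2, the rest in 1s: 2 + 1 = 3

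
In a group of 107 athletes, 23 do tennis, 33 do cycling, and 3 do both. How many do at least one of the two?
|A∪B| = |A| + |B| - |A∩B| = 23 + 33 - 3 = 53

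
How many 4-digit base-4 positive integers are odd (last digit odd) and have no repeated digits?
Last∈{1,3}. Last=0: 0. Last nonzero: 2×2×P(2,2) = 8. Total = 8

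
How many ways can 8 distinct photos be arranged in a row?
8! = 40320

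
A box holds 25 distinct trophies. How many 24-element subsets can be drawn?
C(25,24) = 25!/(24!×1!) = 25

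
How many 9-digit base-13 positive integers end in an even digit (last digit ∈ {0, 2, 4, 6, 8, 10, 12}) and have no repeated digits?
Last∈{0,2,4,6,8,10,12}. Last=0: 19958400. Last nonzero: 6×11×P(11,7) = 109771200. Total = 129729600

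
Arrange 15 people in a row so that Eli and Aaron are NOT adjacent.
Total - adjacent = 15! - (15-1)!×2 = 1307674368000 - 174356582400 = 1133317785600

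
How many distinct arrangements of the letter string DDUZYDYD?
8! / (1! × 1! × 4! × 2!) = 840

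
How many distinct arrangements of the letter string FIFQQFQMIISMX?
13! / (3! × 1! × 3! × 2! × 3! × 1!) = 14414400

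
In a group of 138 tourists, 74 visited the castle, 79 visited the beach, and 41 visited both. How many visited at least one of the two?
|A∪B| = |A| + |B| - |A∩B| = 74 + 79 - 41 = 112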